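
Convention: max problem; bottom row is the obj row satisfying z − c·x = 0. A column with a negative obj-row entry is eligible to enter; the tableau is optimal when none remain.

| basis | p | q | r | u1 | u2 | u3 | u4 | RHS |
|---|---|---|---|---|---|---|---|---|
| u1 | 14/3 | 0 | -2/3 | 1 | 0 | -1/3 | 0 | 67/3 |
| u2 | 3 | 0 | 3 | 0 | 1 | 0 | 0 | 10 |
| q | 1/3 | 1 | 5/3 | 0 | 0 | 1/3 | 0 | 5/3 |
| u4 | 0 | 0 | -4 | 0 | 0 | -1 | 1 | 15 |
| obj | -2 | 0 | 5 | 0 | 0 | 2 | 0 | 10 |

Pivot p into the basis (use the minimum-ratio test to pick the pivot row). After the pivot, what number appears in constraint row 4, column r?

Ratio test on column p — row 1: (67/3)/(14/3) = 67/14; row 2: 10/3 = 10/3; row 3: (5/3)/(1/3) = 5; row 4: entry 0 ≤ 0. Minimum is 10/3 at row 2 (u2 leaves); pivot element 3.
Divide row 2 by 3; eliminate column p from the other rows.
Row 4 update in column r: -4 − 0·1 = -4.

-4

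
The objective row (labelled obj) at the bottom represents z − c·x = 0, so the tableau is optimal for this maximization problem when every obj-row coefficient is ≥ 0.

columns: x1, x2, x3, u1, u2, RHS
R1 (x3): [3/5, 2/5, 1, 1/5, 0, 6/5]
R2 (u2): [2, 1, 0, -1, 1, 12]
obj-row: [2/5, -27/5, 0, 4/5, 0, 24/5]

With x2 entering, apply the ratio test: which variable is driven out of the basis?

Column x2 entries and ratios — x3: (6/5)/(2/5) = 3; u2: 12/1 = 12.
Smallest ratio is 3 in the row of x3, so x3 leaves.

x3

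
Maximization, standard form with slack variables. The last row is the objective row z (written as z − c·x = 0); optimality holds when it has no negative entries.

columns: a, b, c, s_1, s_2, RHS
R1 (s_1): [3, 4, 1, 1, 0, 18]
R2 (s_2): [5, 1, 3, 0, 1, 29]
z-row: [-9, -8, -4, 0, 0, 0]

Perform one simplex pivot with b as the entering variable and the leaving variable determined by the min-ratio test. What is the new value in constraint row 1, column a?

3/4

Ratio test on column b — row 1: 18/4 = 9/2; row 2: 29/1 = 29. Minimum is 9/2 at row 1 (s_1 leaves); pivot element 4.
Divide row 1 by 4; eliminate column b from the other rows.
In the new row 1, the a entry is the old entry divided by the pivot: 3/4 = 3/4.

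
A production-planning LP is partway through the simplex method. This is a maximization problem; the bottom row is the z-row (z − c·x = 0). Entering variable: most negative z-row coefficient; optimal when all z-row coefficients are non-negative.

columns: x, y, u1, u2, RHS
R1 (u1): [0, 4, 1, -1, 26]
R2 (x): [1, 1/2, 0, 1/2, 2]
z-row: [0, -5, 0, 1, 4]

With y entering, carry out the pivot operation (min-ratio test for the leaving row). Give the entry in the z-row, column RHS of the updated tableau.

Ratio test on column y — row 1: 26/4 = 13/2; row 2: 2/(1/2) = 4. Minimum is 4 at row 2 (x leaves); pivot element 1/2.
Divide row 2 by 1/2; eliminate column y from the other rows.
z-row update in column RHS: 4 − (-5)·4 = 24.

24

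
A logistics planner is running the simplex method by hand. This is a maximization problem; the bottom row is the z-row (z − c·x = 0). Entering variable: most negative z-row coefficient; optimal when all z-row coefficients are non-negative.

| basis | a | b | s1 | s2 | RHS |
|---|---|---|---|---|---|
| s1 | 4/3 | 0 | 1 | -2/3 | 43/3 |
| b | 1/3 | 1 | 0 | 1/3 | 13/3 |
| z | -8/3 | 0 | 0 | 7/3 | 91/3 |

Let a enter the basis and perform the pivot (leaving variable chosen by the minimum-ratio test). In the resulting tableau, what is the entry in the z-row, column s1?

2

Ratio test on column a — row 1: (43/3)/(4/3) = 43/4; row 2: (13/3)/(1/3) = 13. Minimum is 43/4 at row 1 (s1 leaves); pivot element 4/3.
Divide row 1 by 4/3; eliminate column a from the other rows.
z-row update in column s1: 0 − (-8/3)·(3/4) = 2.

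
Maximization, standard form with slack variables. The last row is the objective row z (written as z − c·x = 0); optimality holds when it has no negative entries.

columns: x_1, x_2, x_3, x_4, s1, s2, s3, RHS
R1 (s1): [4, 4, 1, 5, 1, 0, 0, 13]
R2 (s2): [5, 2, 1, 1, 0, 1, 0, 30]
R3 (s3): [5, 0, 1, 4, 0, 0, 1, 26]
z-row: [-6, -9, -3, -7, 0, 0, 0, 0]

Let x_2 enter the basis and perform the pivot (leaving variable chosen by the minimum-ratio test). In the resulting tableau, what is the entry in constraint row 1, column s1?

Ratio test on column x_2 — row 1: 13/4 = 13/4; row 2: 30/2 = 15; row 3: entry 0 ≤ 0. Minimum is 13/4 at row 1 (s1 leaves); pivot element 4.
Divide row 1 by 4; eliminate column x_2 from the other rows.
In the new row 1, the s1 entry is the old entry divided by the pivot: 1/4 = 1/4.

1/4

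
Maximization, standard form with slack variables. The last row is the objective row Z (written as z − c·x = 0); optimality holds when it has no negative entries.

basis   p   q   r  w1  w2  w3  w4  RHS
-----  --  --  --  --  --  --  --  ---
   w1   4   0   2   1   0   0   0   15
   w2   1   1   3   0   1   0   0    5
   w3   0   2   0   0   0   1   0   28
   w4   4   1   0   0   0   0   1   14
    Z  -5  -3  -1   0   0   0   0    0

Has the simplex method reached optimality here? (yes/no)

The Z-row has a negative entry -5 in column p, so it is not optimal.

no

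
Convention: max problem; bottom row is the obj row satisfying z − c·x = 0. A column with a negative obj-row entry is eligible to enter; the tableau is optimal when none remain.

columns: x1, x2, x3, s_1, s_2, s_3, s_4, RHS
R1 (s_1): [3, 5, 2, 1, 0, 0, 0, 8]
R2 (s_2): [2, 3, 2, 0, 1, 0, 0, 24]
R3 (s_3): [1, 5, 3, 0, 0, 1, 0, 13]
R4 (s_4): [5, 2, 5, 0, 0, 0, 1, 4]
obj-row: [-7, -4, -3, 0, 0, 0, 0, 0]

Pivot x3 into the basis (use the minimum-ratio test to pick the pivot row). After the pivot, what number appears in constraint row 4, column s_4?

1/5

Ratio test on column x3 — row 1: 8/2 = 4; row 2: 24/2 = 12; row 3: 13/3 = 13/3; row 4: 4/5 = 4/5. Minimum is 4/5 at row 4 (s_4 leaves); pivot element 5.
Divide row 4 by 5; eliminate column x3 from the other rows.
In the new row 4, the s_4 entry is the old entry divided by the pivot: 1/5 = 1/5.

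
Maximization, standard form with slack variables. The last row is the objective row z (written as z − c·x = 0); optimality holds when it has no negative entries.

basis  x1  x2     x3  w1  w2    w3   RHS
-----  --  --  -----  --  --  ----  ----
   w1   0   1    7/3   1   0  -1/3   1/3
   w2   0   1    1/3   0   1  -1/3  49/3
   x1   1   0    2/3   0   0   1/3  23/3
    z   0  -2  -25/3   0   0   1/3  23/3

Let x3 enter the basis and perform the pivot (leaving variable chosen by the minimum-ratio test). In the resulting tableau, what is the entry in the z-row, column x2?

Ratio test on column x3 — row 1: (1/3)/(7/3) = 1/7; row 2: (49/3)/(1/3) = 49; row 3: (23/3)/(2/3) = 23/2. Minimum is 1/7 at row 1 (w1 leaves); pivot element 7/3.
Divide row 1 by 7/3; eliminate column x3 from the other rows.
z-row update in column x2: -2 − (-25/3)·(3/7) = 11/7.

11/7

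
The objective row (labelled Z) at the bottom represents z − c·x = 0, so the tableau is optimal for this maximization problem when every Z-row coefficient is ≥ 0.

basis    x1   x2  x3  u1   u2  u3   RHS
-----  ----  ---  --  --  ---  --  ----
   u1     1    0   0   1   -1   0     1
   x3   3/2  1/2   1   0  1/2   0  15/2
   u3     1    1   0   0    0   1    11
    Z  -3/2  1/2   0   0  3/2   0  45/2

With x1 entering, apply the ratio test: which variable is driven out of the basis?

u1

Column x1 entries and ratios — u1: 1/1 = 1; x3: (15/2)/(3/2) = 5; u3: 11/1 = 11.
Smallest ratio is 1 in the row of u1, so u1 leaves.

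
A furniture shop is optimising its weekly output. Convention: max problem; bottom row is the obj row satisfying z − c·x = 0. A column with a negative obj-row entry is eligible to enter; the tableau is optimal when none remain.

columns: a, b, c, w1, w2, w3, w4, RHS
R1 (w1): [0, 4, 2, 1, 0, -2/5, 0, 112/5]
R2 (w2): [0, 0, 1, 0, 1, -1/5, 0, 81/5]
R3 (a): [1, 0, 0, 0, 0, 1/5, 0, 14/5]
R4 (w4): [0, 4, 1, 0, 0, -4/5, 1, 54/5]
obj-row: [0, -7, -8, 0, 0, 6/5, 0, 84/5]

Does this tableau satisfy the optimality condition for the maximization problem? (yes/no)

The obj-row has a negative entry -8 in column c, so it is not optimal.

no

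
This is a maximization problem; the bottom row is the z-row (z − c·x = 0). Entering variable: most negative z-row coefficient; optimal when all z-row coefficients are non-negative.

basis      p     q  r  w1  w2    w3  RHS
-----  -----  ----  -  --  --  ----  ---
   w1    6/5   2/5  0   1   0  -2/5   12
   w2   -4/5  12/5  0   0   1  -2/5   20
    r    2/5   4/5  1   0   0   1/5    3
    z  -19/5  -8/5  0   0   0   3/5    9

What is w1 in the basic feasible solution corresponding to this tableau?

12

w1 is basic (row 1); its value is the RHS of that row, 12.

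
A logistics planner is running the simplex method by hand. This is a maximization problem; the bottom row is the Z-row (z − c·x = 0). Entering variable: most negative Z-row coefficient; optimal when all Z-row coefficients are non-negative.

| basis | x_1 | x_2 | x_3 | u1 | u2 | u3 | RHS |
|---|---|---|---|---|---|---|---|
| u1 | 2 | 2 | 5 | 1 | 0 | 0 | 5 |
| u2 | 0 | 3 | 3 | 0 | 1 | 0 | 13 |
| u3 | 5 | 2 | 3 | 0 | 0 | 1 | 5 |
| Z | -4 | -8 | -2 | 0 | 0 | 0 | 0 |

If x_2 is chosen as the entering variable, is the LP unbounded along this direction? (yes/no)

no

Column x_2 has positive entries in row(s) 1, 2, 3, so the ratio test bounds it — not unbounded.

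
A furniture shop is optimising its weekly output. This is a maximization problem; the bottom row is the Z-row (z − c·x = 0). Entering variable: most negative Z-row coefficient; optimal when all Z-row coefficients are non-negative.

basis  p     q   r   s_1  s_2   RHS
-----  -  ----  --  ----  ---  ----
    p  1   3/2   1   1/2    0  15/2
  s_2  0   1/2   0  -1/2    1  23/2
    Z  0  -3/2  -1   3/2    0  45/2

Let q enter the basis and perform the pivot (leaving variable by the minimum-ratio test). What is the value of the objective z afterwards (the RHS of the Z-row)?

Ratio test on column q — row 1: (15/2)/(3/2) = 5; row 2: (23/2)/(1/2) = 23. Minimum is 5 at row 1 (p leaves); pivot element 3/2.
Pivot on row 1; the Z-row RHS becomes 45/2 − (-3/2)·5 = 30.

30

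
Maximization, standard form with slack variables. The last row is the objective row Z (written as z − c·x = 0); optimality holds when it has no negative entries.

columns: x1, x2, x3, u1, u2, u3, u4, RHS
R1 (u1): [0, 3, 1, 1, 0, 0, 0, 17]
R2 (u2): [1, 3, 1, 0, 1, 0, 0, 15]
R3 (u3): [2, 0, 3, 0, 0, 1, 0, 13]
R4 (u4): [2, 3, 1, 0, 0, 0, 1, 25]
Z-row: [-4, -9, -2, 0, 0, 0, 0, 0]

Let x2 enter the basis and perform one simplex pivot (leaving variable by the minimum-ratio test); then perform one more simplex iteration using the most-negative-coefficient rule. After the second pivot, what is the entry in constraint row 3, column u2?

Ratio test on column x2 — row 1: 17/3 = 17/3; row 2: 15/3 = 5; row 3: entry 0 ≤ 0; row 4: 25/3 = 25/3. Minimum is 5 at row 2 (u2 leaves); pivot element 3.
Divide row 2 by 3; eliminate column x2 from the other rows.
Second iteration: most negative Z-row entry is -1 in column x1, so x1 enters.
Ratio test on column x1 — row 1: entry -1 ≤ 0; row 2: 5/(1/3) = 15; row 3: 13/2 = 13/2; row 4: 10/1 = 10. Minimum is 13/2 at row 3 (u3 leaves); pivot element 2.
Divide row 3 by 2; eliminate column x1 from the other rows.
After both pivots, the entry at constraint row 3, column u2 is 0.

0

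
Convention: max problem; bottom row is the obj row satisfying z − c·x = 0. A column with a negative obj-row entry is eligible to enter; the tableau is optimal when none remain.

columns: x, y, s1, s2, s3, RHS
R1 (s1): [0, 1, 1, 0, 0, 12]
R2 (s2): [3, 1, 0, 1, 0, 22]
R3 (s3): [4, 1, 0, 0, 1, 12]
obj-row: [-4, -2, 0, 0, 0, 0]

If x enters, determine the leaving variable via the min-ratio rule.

s3

Column x entries and ratios — s1: 0 ≤ 0, skip; s2: 22/3 = 22/3; s3: 12/4 = 3.
Smallest ratio is 3 in the row of s3, so s3 leaves.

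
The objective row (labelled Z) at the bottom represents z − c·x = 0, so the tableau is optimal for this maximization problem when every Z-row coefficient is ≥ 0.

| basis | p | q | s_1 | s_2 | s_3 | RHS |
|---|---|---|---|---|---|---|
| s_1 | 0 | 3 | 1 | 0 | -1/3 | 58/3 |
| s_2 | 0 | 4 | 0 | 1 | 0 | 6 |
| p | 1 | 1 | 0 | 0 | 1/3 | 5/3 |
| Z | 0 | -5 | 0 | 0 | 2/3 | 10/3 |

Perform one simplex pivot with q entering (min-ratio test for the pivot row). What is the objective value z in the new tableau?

Ratio test on column q — row 1: (58/3)/3 = 58/9; row 2: 6/4 = 3/2; row 3: (5/3)/1 = 5/3. Minimum is 3/2 at row 2 (s_2 leaves); pivot element 4.
Pivot on row 2; the Z-row RHS becomes 10/3 − (-5)·(3/2) = 65/6.

65/6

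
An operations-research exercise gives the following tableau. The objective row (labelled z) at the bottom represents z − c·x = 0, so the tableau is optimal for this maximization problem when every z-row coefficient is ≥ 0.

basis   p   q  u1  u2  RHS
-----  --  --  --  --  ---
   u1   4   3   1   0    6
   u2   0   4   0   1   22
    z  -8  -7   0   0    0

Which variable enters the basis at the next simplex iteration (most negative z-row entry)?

p

Negative z-row entries: p: -8, q: -7.
The most negative is -8 in column p, so p enters.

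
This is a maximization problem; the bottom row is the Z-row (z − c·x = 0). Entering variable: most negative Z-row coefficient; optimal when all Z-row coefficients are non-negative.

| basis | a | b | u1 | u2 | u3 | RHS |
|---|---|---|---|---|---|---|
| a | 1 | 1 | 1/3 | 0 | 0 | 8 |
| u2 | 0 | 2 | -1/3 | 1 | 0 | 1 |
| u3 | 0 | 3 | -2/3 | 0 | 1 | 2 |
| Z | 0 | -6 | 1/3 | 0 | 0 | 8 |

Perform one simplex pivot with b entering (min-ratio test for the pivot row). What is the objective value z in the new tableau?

Ratio test on column b — row 1: 8/1 = 8; row 2: 1/2 = 1/2; row 3: 2/3 = 2/3. Minimum is 1/2 at row 2 (u2 leaves); pivot element 2.
Pivot on row 2; the Z-row RHS becomes 8 − (-6)·(1/2) = 11.

11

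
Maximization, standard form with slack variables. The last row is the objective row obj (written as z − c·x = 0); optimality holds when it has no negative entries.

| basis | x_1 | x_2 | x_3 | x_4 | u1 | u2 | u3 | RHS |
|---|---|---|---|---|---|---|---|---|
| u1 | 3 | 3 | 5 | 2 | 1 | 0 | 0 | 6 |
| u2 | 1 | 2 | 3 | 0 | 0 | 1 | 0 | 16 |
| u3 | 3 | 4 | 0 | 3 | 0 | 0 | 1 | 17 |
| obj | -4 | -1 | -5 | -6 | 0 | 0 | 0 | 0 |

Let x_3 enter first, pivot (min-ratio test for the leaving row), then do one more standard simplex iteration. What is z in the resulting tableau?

Ratio test on column x_3 — row 1: 6/5 = 6/5; row 2: 16/3 = 16/3; row 3: entry 0 ≤ 0. Minimum is 6/5 at row 1 (u1 leaves); pivot element 5.
Pivot on row 1; the obj-row RHS becomes 0 − (-5)·(6/5) = 6.
Next entering variable (most negative obj-row entry -4): x_4.
Ratio test on column x_4 — row 1: (6/5)/(2/5) = 3; row 2: entry -6/5 ≤ 0; row 3: 17/3 = 17/3. Minimum is 3 at row 1 (x_3 leaves); pivot element 2/5.
After the second pivot the obj-row RHS is 6 − (-4)·3 = 18.

18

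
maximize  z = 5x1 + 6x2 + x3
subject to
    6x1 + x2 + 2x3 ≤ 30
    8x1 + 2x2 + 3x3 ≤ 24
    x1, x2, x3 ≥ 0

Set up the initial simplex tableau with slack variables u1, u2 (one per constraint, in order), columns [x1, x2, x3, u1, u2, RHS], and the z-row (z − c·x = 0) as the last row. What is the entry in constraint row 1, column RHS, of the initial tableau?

30

The RHS of constraint 1 is b_1 = 30.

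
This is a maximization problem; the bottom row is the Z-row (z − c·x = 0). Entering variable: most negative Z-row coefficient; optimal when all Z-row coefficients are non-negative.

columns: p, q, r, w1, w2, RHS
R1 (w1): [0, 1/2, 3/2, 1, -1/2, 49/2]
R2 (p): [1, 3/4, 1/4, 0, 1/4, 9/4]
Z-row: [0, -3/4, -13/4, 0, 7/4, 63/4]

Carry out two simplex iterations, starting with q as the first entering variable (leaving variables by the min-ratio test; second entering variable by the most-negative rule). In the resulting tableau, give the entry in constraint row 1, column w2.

-2

Ratio test on column q — row 1: (49/2)/(1/2) = 49; row 2: (9/4)/(3/4) = 3. Minimum is 3 at row 2 (p leaves); pivot element 3/4.
Divide row 2 by 3/4; eliminate column q from the other rows.
Second iteration: most negative Z-row entry is -3 in column r, so r enters.
Ratio test on column r — row 1: 23/(4/3) = 69/4; row 2: 3/(1/3) = 9. Minimum is 9 at row 2 (q leaves); pivot element 1/3.
Divide row 2 by 1/3; eliminate column r from the other rows.
After both pivots, the entry at constraint row 1, column w2 is -2.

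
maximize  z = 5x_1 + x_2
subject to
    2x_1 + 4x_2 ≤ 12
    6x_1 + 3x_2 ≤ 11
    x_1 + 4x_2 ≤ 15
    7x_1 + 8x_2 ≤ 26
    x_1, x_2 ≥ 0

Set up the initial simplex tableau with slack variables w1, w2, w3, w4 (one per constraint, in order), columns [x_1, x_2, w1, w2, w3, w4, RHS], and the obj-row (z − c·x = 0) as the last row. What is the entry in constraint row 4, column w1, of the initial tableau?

0

Slack w1 belongs to constraint 1; its column is the unit vector e_1, so the entry in row 4 is 0.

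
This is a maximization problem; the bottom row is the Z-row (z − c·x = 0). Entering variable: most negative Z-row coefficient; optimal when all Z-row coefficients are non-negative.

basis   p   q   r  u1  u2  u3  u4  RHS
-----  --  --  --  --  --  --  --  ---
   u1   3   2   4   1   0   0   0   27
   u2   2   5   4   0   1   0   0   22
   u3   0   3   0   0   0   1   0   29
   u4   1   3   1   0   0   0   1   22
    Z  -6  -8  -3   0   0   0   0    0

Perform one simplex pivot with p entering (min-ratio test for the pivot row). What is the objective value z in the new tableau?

54

Ratio test on column p — row 1: 27/3 = 9; row 2: 22/2 = 11; row 3: entry 0 ≤ 0; row 4: 22/1 = 22. Minimum is 9 at row 1 (u1 leaves); pivot element 3.
Pivot on row 1; the Z-row RHS becomes 0 − (-6)·9 = 54.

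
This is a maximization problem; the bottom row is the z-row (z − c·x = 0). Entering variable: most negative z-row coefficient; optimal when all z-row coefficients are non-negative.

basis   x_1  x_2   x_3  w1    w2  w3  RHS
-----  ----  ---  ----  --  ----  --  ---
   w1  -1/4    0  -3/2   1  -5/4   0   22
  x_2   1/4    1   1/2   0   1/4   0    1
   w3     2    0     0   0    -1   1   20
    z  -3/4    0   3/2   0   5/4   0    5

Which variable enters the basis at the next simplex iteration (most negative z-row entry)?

Negative z-row entries: x_1: -3/4.
The most negative is -3/4 in column x_1, so x_1 enters.

x_1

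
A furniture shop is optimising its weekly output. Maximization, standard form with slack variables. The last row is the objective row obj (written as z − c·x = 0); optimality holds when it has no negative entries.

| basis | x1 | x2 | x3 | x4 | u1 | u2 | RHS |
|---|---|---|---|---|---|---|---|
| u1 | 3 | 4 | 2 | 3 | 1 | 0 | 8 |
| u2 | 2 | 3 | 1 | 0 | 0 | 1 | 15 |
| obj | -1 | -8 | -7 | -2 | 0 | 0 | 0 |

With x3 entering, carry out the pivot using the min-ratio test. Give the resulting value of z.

28

Ratio test on column x3 — row 1: 8/2 = 4; row 2: 15/1 = 15. Minimum is 4 at row 1 (u1 leaves); pivot element 2.
Pivot on row 1; the obj-row RHS becomes 0 − (-7)·4 = 28.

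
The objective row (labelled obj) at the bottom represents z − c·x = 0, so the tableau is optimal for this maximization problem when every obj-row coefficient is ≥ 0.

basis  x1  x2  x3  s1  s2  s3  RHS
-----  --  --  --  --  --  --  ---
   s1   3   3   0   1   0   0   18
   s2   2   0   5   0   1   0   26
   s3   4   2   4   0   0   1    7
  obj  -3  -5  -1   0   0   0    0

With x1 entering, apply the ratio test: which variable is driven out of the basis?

s3

Column x1 entries and ratios — s1: 18/3 = 6; s2: 26/2 = 13; s3: 7/4 = 7/4.
Smallest ratio is 7/4 in the row of s3, so s3 leaves.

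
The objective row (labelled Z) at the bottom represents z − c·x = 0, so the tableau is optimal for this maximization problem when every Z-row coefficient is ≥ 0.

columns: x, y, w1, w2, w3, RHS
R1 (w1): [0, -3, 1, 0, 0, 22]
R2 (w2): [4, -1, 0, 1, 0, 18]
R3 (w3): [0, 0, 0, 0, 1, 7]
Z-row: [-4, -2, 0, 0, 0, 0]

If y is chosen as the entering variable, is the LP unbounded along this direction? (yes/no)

yes

Every constraint-row entry in column y is ≤ 0, so increasing y is unbounded.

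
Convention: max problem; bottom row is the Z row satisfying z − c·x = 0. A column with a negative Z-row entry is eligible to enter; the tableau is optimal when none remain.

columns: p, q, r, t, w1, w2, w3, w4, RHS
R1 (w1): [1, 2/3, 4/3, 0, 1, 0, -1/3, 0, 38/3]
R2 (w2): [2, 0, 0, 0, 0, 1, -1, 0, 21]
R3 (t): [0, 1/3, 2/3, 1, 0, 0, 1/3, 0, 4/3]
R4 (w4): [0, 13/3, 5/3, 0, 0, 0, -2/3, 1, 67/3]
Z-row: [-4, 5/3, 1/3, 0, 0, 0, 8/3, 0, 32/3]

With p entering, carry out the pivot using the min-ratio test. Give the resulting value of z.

Ratio test on column p — row 1: (38/3)/1 = 38/3; row 2: 21/2 = 21/2; row 3: entry 0 ≤ 0; row 4: entry 0 ≤ 0. Minimum is 21/2 at row 2 (w2 leaves); pivot element 2.
Pivot on row 2; the Z-row RHS becomes 32/3 − (-4)·(21/2) = 158/3.

158/3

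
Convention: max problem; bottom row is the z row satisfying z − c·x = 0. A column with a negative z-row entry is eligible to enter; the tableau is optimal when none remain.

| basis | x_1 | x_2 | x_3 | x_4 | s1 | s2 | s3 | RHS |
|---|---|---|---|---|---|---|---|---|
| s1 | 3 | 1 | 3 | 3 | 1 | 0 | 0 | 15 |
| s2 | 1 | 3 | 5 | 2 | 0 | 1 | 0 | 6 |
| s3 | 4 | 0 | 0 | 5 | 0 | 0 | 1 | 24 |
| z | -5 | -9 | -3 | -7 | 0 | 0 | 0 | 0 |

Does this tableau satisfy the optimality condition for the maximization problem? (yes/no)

The z-row has a negative entry -9 in column x_2, so it is not optimal.

no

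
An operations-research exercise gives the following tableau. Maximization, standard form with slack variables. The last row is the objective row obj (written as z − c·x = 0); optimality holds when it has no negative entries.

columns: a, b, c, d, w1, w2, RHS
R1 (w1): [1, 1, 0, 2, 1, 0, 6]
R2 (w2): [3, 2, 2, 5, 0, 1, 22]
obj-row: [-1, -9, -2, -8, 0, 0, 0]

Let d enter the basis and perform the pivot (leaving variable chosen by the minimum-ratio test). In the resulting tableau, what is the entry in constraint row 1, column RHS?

3

Ratio test on column d — row 1: 6/2 = 3; row 2: 22/5 = 22/5. Minimum is 3 at row 1 (w1 leaves); pivot element 2.
Divide row 1 by 2; eliminate column d from the other rows.
In the new row 1, the RHS entry is the old entry divided by the pivot: 6/2 = 3.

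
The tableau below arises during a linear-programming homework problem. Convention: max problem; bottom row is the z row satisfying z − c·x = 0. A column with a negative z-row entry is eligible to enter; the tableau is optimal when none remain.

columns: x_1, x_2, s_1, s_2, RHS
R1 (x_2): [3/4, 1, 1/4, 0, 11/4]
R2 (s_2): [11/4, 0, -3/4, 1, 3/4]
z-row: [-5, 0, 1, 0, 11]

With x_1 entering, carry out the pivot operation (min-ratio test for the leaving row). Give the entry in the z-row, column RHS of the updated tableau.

136/11

Ratio test on column x_1 — row 1: (11/4)/(3/4) = 11/3; row 2: (3/4)/(11/4) = 3/11. Minimum is 3/11 at row 2 (s_2 leaves); pivot element 11/4.
Divide row 2 by 11/4; eliminate column x_1 from the other rows.
z-row update in column RHS: 11 − (-5)·(3/11) = 136/11.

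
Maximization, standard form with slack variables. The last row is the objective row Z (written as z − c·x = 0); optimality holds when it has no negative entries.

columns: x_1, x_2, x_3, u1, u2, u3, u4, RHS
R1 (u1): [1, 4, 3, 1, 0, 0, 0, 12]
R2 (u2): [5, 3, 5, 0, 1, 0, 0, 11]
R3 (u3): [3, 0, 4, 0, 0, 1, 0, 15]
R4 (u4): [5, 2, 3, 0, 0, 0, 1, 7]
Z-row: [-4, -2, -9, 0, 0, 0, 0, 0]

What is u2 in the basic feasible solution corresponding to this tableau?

u2 is basic (row 2); its value is the RHS of that row, 11.

11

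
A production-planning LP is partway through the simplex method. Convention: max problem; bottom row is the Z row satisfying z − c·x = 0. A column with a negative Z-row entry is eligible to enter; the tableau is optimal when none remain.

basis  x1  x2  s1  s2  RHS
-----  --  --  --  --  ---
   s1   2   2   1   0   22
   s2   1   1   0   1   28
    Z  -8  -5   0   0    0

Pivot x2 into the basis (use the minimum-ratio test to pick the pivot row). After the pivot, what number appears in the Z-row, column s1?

5/2

Ratio test on column x2 — row 1: 22/2 = 11; row 2: 28/1 = 28. Minimum is 11 at row 1 (s1 leaves); pivot element 2.
Divide row 1 by 2; eliminate column x2 from the other rows.
Z-row update in column s1: 0 − (-5)·(1/2) = 5/2.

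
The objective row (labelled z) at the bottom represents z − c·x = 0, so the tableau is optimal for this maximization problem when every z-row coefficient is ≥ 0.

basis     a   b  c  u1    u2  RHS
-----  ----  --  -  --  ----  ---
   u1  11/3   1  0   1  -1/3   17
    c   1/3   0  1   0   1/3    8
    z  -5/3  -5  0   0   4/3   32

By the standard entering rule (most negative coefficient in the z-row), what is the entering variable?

b

Negative z-row entries: a: -5/3, b: -5.
The most negative is -5 in column b, so b enters.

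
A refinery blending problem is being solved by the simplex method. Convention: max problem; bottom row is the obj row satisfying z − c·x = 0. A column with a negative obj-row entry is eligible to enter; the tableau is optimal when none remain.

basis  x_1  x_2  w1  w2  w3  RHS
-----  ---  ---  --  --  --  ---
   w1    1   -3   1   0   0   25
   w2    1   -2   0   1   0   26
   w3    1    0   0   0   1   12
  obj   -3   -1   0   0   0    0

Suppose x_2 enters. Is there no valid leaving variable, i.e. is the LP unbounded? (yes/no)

Every constraint-row entry in column x_2 is ≤ 0, so increasing x_2 is unbounded.

yes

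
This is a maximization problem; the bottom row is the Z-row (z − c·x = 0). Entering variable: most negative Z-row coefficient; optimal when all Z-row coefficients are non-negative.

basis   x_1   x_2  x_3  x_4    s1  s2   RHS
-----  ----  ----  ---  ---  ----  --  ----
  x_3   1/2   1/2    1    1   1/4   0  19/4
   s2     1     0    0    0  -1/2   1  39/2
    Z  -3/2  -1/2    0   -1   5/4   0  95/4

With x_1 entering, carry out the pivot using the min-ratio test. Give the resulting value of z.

38

Ratio test on column x_1 — row 1: (19/4)/(1/2) = 19/2; row 2: (39/2)/1 = 39/2. Minimum is 19/2 at row 1 (x_3 leaves); pivot element 1/2.
Pivot on row 1; the Z-row RHS becomes 95/4 − (-3/2)·(19/2) = 38.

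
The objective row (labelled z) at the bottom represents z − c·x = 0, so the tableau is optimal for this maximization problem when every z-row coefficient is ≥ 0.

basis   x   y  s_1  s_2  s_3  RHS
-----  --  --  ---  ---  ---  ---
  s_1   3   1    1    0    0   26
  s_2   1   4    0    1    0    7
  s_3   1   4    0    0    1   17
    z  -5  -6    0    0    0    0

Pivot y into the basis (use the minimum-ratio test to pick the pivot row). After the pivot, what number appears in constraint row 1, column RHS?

97/4

Ratio test on column y — row 1: 26/1 = 26; row 2: 7/4 = 7/4; row 3: 17/4 = 17/4. Minimum is 7/4 at row 2 (s_2 leaves); pivot element 4.
Divide row 2 by 4; eliminate column y from the other rows.
Row 1 update in column RHS: 26 − 1·(7/4) = 97/4.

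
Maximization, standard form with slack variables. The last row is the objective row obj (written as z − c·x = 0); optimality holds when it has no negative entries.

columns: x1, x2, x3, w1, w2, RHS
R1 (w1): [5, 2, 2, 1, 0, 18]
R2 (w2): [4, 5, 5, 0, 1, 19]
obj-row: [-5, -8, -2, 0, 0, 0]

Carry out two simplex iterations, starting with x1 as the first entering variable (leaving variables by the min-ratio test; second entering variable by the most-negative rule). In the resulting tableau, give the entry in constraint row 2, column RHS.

23/17

Ratio test on column x1 — row 1: 18/5 = 18/5; row 2: 19/4 = 19/4. Minimum is 18/5 at row 1 (w1 leaves); pivot element 5.
Divide row 1 by 5; eliminate column x1 from the other rows.
Second iteration: most negative obj-row entry is -6 in column x2, so x2 enters.
Ratio test on column x2 — row 1: (18/5)/(2/5) = 9; row 2: (23/5)/(17/5) = 23/17. Minimum is 23/17 at row 2 (w2 leaves); pivot element 17/5.
Divide row 2 by 17/5; eliminate column x2 from the other rows.
After both pivots, the entry at constraint row 2, column RHS is 23/17.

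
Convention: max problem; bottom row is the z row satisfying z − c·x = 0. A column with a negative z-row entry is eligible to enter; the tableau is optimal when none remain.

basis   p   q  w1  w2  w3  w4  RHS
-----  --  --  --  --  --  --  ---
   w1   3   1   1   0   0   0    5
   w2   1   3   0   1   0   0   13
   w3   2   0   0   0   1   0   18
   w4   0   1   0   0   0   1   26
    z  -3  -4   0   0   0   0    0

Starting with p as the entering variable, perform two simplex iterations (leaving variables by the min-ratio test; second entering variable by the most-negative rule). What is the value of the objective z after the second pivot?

Ratio test on column p — row 1: 5/3 = 5/3; row 2: 13/1 = 13; row 3: 18/2 = 9; row 4: entry 0 ≤ 0. Minimum is 5/3 at row 1 (w1 leaves); pivot element 3.
Pivot on row 1; the z-row RHS becomes 0 − (-3)·(5/3) = 5.
Next entering variable (most negative z-row entry -3): q.
Ratio test on column q — row 1: (5/3)/(1/3) = 5; row 2: (34/3)/(8/3) = 17/4; row 3: entry -2/3 ≤ 0; row 4: 26/1 = 26. Minimum is 17/4 at row 2 (w2 leaves); pivot element 8/3.
After the second pivot the z-row RHS is 5 − (-3)·(17/4) = 71/4.

71/4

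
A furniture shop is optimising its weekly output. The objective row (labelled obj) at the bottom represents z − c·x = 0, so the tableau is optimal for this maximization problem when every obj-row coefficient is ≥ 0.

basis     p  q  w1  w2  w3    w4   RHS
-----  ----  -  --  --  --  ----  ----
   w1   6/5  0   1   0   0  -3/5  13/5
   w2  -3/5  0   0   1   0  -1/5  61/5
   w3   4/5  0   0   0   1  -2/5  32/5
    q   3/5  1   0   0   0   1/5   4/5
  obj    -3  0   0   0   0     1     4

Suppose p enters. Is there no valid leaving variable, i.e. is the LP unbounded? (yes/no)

no

Column p has positive entries in row(s) 1, 3, 4, so the ratio test bounds it — not unbounded.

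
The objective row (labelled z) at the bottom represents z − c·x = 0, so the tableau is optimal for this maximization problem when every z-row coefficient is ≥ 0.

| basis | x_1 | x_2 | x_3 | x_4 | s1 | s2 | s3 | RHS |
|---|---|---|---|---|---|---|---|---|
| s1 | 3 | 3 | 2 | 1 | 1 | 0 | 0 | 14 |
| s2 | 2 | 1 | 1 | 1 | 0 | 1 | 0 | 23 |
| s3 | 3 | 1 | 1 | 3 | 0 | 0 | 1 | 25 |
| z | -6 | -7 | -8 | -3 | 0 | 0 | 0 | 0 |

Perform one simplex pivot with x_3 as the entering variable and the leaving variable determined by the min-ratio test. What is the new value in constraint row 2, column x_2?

Ratio test on column x_3 — row 1: 14/2 = 7; row 2: 23/1 = 23; row 3: 25/1 = 25. Minimum is 7 at row 1 (s1 leaves); pivot element 2.
Divide row 1 by 2; eliminate column x_3 from the other rows.
Row 2 update in column x_2: 1 − 1·(3/2) = -1/2.

-1/2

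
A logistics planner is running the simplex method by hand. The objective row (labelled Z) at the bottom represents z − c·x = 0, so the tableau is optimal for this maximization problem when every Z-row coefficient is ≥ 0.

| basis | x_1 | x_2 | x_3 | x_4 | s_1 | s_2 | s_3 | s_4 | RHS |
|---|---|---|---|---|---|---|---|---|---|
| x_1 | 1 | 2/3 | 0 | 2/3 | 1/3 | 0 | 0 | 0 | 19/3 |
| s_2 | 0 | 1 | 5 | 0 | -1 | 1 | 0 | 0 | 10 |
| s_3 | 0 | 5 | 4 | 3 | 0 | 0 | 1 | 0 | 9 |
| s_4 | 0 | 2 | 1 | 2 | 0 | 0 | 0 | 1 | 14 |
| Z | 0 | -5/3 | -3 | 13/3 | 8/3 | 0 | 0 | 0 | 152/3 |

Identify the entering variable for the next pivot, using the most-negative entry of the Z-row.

Negative Z-row entries: x_2: -5/3, x_3: -3.
The most negative is -3 in column x_3, so x_3 enters.

x_3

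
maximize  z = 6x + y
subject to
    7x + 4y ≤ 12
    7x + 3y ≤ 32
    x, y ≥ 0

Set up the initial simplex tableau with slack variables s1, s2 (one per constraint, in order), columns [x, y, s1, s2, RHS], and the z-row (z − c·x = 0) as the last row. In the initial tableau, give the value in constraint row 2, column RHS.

32

The RHS of constraint 2 is b_2 = 32.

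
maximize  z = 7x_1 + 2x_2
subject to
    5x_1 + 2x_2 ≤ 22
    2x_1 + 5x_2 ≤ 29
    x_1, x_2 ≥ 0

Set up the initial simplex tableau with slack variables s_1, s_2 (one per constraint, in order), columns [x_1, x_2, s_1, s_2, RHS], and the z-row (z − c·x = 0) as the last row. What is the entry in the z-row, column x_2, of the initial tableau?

The z-row carries the negated objective coefficients: the x_2 entry is -2.

-2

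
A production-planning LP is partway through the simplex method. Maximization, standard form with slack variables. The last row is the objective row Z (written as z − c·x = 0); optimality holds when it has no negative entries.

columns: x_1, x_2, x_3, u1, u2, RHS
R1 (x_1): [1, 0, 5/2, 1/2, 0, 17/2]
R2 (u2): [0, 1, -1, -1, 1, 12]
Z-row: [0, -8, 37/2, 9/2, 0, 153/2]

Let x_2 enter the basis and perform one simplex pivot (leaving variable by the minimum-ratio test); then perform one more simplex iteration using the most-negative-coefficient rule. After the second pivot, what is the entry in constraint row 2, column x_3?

Ratio test on column x_2 — row 1: entry 0 ≤ 0; row 2: 12/1 = 12. Minimum is 12 at row 2 (u2 leaves); pivot element 1.
Divide row 2 by 1; eliminate column x_2 from the other rows.
Second iteration: most negative Z-row entry is -7/2 in column u1, so u1 enters.
Ratio test on column u1 — row 1: (17/2)/(1/2) = 17; row 2: entry -1 ≤ 0. Minimum is 17 at row 1 (x_1 leaves); pivot element 1/2.
Divide row 1 by 1/2; eliminate column u1 from the other rows.
After both pivots, the entry at constraint row 2, column x_3 is 4.

4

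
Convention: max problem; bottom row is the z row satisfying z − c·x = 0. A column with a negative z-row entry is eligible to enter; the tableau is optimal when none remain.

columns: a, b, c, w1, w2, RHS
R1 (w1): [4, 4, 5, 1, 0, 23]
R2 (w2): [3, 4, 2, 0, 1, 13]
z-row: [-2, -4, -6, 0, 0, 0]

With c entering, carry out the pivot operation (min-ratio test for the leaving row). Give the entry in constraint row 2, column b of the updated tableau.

Ratio test on column c — row 1: 23/5 = 23/5; row 2: 13/2 = 13/2. Minimum is 23/5 at row 1 (w1 leaves); pivot element 5.
Divide row 1 by 5; eliminate column c from the other rows.
Row 2 update in column b: 4 − 2·(4/5) = 12/5.

12/5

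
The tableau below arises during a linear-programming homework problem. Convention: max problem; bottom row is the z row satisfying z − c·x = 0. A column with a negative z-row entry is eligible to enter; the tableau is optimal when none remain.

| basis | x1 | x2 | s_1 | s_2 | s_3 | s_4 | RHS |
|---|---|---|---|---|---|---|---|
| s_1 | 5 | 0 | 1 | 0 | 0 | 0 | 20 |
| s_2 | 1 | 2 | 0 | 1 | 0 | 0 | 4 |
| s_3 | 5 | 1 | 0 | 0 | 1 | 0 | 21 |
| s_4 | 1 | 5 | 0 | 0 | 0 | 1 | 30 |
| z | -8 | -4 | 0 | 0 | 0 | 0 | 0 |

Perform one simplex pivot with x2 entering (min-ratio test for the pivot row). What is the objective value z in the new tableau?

Ratio test on column x2 — row 1: entry 0 ≤ 0; row 2: 4/2 = 2; row 3: 21/1 = 21; row 4: 30/5 = 6. Minimum is 2 at row 2 (s_2 leaves); pivot element 2.
Pivot on row 2; the z-row RHS becomes 0 − (-4)·2 = 8.

8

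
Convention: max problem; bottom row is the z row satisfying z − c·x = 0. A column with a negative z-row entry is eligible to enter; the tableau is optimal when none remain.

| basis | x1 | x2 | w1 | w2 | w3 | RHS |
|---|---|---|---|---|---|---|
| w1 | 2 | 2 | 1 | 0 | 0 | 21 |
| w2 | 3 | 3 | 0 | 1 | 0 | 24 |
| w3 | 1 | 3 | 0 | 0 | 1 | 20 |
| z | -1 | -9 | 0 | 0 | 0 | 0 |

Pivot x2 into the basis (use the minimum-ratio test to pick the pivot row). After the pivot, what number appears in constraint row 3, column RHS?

Ratio test on column x2 — row 1: 21/2 = 21/2; row 2: 24/3 = 8; row 3: 20/3 = 20/3. Minimum is 20/3 at row 3 (w3 leaves); pivot element 3.
Divide row 3 by 3; eliminate column x2 from the other rows.
In the new row 3, the RHS entry is the old entry divided by the pivot: 20/3 = 20/3.

20/3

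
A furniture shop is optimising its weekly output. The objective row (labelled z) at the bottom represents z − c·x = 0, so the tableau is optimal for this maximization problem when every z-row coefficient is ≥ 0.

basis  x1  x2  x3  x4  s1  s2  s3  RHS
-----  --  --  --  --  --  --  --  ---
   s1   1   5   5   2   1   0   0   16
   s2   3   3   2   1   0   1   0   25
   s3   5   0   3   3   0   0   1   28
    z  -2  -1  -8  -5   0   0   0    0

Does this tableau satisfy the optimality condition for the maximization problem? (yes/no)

The z-row has a negative entry -8 in column x3, so it is not optimal.

no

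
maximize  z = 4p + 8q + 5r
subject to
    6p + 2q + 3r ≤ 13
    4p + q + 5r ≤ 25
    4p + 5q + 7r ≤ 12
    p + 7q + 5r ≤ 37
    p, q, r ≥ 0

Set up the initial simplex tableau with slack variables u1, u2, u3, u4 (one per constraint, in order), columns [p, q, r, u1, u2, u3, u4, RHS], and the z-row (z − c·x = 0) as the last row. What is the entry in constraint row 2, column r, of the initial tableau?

Constraint 2 has coefficient 5 on r.

5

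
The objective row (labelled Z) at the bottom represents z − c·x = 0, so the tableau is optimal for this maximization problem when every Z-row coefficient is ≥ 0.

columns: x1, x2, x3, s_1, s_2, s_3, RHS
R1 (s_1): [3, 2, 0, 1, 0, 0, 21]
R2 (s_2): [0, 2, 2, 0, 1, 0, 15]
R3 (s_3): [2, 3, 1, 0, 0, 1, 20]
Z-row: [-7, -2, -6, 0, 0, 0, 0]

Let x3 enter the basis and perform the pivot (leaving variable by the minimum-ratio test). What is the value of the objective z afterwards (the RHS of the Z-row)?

45

Ratio test on column x3 — row 1: entry 0 ≤ 0; row 2: 15/2 = 15/2; row 3: 20/1 = 20. Minimum is 15/2 at row 2 (s_2 leaves); pivot element 2.
Pivot on row 2; the Z-row RHS becomes 0 − (-6)·(15/2) = 45.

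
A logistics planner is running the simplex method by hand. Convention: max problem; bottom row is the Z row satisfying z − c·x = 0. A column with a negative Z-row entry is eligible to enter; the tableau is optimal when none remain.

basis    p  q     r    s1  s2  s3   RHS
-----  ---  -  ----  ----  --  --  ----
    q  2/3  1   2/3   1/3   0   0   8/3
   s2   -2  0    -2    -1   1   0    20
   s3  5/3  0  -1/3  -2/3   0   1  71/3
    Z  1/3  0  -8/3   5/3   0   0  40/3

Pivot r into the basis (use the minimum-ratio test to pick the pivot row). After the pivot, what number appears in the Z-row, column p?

Ratio test on column r — row 1: (8/3)/(2/3) = 4; row 2: entry -2 ≤ 0; row 3: entry -1/3 ≤ 0. Minimum is 4 at row 1 (q leaves); pivot element 2/3.
Divide row 1 by 2/3; eliminate column r from the other rows.
Z-row update in column p: 1/3 − (-8/3)·1 = 3.

3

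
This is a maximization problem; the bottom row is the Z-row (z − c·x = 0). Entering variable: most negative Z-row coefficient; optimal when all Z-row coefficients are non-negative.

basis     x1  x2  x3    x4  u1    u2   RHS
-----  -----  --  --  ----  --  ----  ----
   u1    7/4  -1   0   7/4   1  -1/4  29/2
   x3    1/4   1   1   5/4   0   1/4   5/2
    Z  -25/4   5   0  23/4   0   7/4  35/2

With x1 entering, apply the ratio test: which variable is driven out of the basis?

Column x1 entries and ratios — u1: (29/2)/(7/4) = 58/7; x3: (5/2)/(1/4) = 10.
Smallest ratio is 58/7 in the row of u1, so u1 leaves.

u1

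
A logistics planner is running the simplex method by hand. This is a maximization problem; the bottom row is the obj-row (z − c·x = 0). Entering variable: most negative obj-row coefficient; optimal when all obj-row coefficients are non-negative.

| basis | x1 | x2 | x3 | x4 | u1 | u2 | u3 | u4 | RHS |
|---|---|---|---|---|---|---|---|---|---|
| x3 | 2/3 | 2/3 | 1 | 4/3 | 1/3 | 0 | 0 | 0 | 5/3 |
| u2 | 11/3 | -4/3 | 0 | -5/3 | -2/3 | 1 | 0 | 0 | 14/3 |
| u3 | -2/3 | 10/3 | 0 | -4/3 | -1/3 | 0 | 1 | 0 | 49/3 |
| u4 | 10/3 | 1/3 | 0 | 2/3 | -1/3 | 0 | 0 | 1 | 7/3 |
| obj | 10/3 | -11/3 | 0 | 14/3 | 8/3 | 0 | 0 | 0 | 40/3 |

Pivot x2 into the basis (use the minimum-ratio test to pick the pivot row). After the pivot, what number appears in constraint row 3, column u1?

Ratio test on column x2 — row 1: (5/3)/(2/3) = 5/2; row 2: entry -4/3 ≤ 0; row 3: (49/3)/(10/3) = 49/10; row 4: (7/3)/(1/3) = 7. Minimum is 5/2 at row 1 (x3 leaves); pivot element 2/3.
Divide row 1 by 2/3; eliminate column x2 from the other rows.
Row 3 update in column u1: -1/3 − (10/3)·(1/2) = -2.

-2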